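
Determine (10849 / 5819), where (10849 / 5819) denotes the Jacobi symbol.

1

(10849 / 5819)
  = (5030 / 5819)    [10849 ≡ 5030 mod 5819]
  = -(2515 / 5819)    [5819 ≡ 3 mod 8 ⇒ (2 / 5819) = -1]
  = (5819 / 2515)    [QR: both ≡ 3 mod 4, sign flips]
  = (789 / 2515)    [5819 ≡ 789 mod 2515]
  = (2515 / 789)    [QR: 789 ≡ 1 mod 4, sign kept]
  = (148 / 789)    [2515 ≡ 148 mod 789]
  = (37 / 789)    [789 ≡ 5 mod 8 ⇒ (2 / 789)^2 = +1]
  = (789 / 37)    [QR: 37 ≡ 1 mod 4, sign kept]
  = (12 / 37)    [789 ≡ 12 mod 37]
  = (3 / 37)    [37 ≡ 5 mod 8 ⇒ (2 / 37)^2 = +1]
  = (37 / 3)    [QR: 37 ≡ 1 mod 4, sign kept]
  = (1 / 3)    [37 ≡ 1 mod 3]
  = 1    [(1 / 3) = 1]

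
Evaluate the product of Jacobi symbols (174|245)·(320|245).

By multiplicativity, (174·320|245) = (174|245)·(320|245).
First factor (174|245):
Factor out 2: 174 = 2·87. Since 245 ≡ 5 (mod 8), (2|245) = -1. Now have -(87|245).
245 ≡ 1 (mod 4), so quadratic reciprocity gives (87|245) = (245|87). Reduce: 245 ≡ 71 (mod 87). Now have -(71|87).
Both 71 ≡ 3 and 87 ≡ 3 (mod 4), so reciprocity gives (71|87) = -(87|71). Reduce: 87 ≡ 16 (mod 71). Now have (16|71).
Factor out 2: 16 = 2^4. Since 71 ≡ 7 (mod 8), (2|71) = +1, and (2|71)^4 = +1. Now have (1|71).
(1|71) = 1. Collecting the sign factors: 1.
Second factor (320|245):
Reduce the numerator: 320 ≡ 75 (mod 245), so (320|245) = (75|245).
245 ≡ 1 (mod 4), so quadratic reciprocity gives (75|245) = (245|75). Reduce: 245 ≡ 20 (mod 75). Now have (20|75).
Factor out 2: 20 = 2^2·5. Since 75 ≡ 3 (mod 8), (2|75) = -1, and (2|75)^2 = +1. Now have (5|75).
5 ≡ 1 (mod 4), so quadratic reciprocity gives (5|75) = (75|5). Reduce: 75 ≡ 0 (mod 5). Now have (0|5).
The numerator is now 0 with denominator 5 > 1: the symbol is 0.
Product: (1)·(0) = 0.

0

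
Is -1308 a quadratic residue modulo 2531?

(-1308/2531)
  = -(1308/2531)    [2531 ≡ 3 mod 4 ⇒ (-1/2531) = -1]
  = -(327/2531)    [2531 ≡ 3 mod 8 ⇒ (2/2531)^2 = +1]
  = (2531/327)    [QR: both ≡ 3 mod 4, sign flips]
  = (242/327)    [2531 ≡ 242 mod 327]
  = (121/327)    [327 ≡ 7 mod 8 ⇒ (2/327) = +1]
  = (327/121)    [QR: 121 ≡ 1 mod 4, sign kept]
  = (85/121)    [327 ≡ 85 mod 121]
  = (121/85)    [QR: 85 ≡ 1 mod 4, sign kept]
  = (36/85)    [121 ≡ 36 mod 85]
  = (9/85)    [85 ≡ 5 mod 8 ⇒ (2/85)^2 = +1]
  = (85/9)    [QR: 9 ≡ 1 mod 4, sign kept]
  = (4/9)    [85 ≡ 4 mod 9]
  = (1/9)    [9 ≡ 1 mod 8 ⇒ (2/9)^2 = +1]
  = 1    [(1/9) = 1]
The Legendre symbol is 1, so x^2 ≡ -1308 (mod 2531) has solution.

yes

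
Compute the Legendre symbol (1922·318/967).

By multiplicativity, (1922·318/967) = (1922/967)·(318/967).
First factor (1922/967):
Reduce the numerator: 1922 ≡ 955 (mod 967), so (1922/967) = (955/967).
Both 955 ≡ 3 and 967 ≡ 3 (mod 4), so reciprocity gives (955/967) = -(967/955). Reduce: 967 ≡ 12 (mod 955). Now have -(12/955).
Factor out 2: 12 = 2^2·3. Since 955 ≡ 3 (mod 8), (2/955) = -1, and (2/955)^2 = +1. Now have -(3/955).
Both 3 ≡ 3 and 955 ≡ 3 (mod 4), so reciprocity gives (3/955) = -(955/3). Reduce: 955 ≡ 1 (mod 3). Now have (1/3).
(1/3) = 1. Collecting the sign factors: 1.
Second factor (318/967):
Factor out 2: 318 = 2·159. Since 967 ≡ 7 (mod 8), (2/967) = +1. Now have (159/967).
Both 159 ≡ 3 and 967 ≡ 3 (mod 4), so reciprocity gives (159/967) = -(967/159). Reduce: 967 ≡ 13 (mod 159). Now have -(13/159).
13 ≡ 1 (mod 4), so quadratic reciprocity gives (13/159) = (159/13). Reduce: 159 ≡ 3 (mod 13). Now have -(3/13).
13 ≡ 1 (mod 4), so quadratic reciprocity gives (3/13) = (13/3). Reduce: 13 ≡ 1 (mod 3). Now have -(1/3).
(1/3) = 1. Collecting the sign factors: -1.
Product: (1)·(-1) = -1.

-1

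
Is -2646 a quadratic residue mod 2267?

yes

Reduce the numerator: -2646 ≡ 1888 (mod 2267), so (-2646|2267) = (1888|2267).
Factor out 2: 1888 = 2^5·59. Since 2267 ≡ 3 (mod 8), (2|2267) = -1, and (2|2267)^5 = -1. Now have -(59|2267).
Both 59 ≡ 3 and 2267 ≡ 3 (mod 4), so reciprocity gives (59|2267) = -(2267|59). Reduce: 2267 ≡ 25 (mod 59). Now have (25|59).
25 ≡ 1 (mod 4), so quadratic reciprocity gives (25|59) = (59|25). Reduce: 59 ≡ 9 (mod 25). Now have (9|25).
9 ≡ 1 (mod 4), so quadratic reciprocity gives (9|25) = (25|9). Reduce: 25 ≡ 7 (mod 9). Now have (7|9).
9 ≡ 1 (mod 4), so quadratic reciprocity gives (7|9) = (9|7). Reduce: 9 ≡ 2 (mod 7). Now have (2|7).
Factor out 2: 2 = 2. Since 7 ≡ 7 (mod 8), (2|7) = +1. Now have (1|7).
(1|7) = 1. Collecting the sign factors: 1.
The Legendre symbol is 1, so x^2 ≡ -2646 (mod 2267) has solution.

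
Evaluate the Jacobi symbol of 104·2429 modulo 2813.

By multiplicativity, (104·2429|2813) = (104|2813)·(2429|2813).
First factor (104|2813):
Factor out 2: 104 = 2^3·13. Since 2813 ≡ 5 (mod 8), (2|2813) = -1, and (2|2813)^3 = -1. Now have -(13|2813).
13 ≡ 1 (mod 4), so quadratic reciprocity gives (13|2813) = (2813|13). Reduce: 2813 ≡ 5 (mod 13). Now have -(5|13).
5 ≡ 1 (mod 4), so quadratic reciprocity gives (5|13) = (13|5). Reduce: 13 ≡ 3 (mod 5). Now have -(3|5).
5 ≡ 1 (mod 4), so quadratic reciprocity gives (3|5) = (5|3). Reduce: 5 ≡ 2 (mod 3). Now have -(2|3).
Factor out 2: 2 = 2. Since 3 ≡ 3 (mod 8), (2|3) = -1. Now have (1|3).
(1|3) = 1. Collecting the sign factors: 1.
Second factor (2429|2813):
2429 ≡ 1 (mod 4), so quadratic reciprocity gives (2429|2813) = (2813|2429). Reduce: 2813 ≡ 384 (mod 2429). Now have (384|2429).
Factor out 2: 384 = 2^7·3. Since 2429 ≡ 5 (mod 8), (2|2429) = -1, and (2|2429)^7 = -1. Now have -(3|2429).
2429 ≡ 1 (mod 4), so quadratic reciprocity gives (3|2429) = (2429|3). Reduce: 2429 ≡ 2 (mod 3). Now have -(2|3).
Factor out 2: 2 = 2. Since 3 ≡ 3 (mod 8), (2|3) = -1. Now have (1|3).
(1|3) = 1. Collecting the sign factors: 1.
Product: (1)·(1) = 1.

1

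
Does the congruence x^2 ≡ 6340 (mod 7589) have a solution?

no

Factor out 2: 6340 = 2^2·1585. Since 7589 ≡ 5 (mod 8), (2|7589) = -1, and (2|7589)^2 = +1. Now have (1585|7589).
1585 ≡ 1 (mod 4), so quadratic reciprocity gives (1585|7589) = (7589|1585). Reduce: 7589 ≡ 1249 (mod 1585). Now have (1249|1585).
1249 ≡ 1 (mod 4), so quadratic reciprocity gives (1249|1585) = (1585|1249). Reduce: 1585 ≡ 336 (mod 1249). Now have (336|1249).
Factor out 2: 336 = 2^4·21. Since 1249 ≡ 1 (mod 8), (2|1249) = +1, and (2|1249)^4 = +1. Now have (21|1249).
21 ≡ 1 (mod 4), so quadratic reciprocity gives (21|1249) = (1249|21). Reduce: 1249 ≡ 10 (mod 21). Now have (10|21).
Factor out 2: 10 = 2·5. Since 21 ≡ 5 (mod 8), (2|21) = -1. Now have -(5|21).
5 ≡ 1 (mod 4), so quadratic reciprocity gives (5|21) = (21|5). Reduce: 21 ≡ 1 (mod 5). Now have -(1|5).
(1|5) = 1. Collecting the sign factors: -1.
The Legendre symbol is -1, so x^2 ≡ 6340 (mod 7589) has no solution.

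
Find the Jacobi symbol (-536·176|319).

0

By multiplicativity, (-536·176|319) = (-536|319)·(176|319).
First factor (-536|319):
(-536|319)
  = (102|319)    [-536 ≡ 102 mod 319]
  = (51|319)    [319 ≡ 7 mod 8 ⇒ (2|319) = +1]
  = -(319|51)    [QR: both ≡ 3 mod 4, sign flips]
  = -(13|51)    [319 ≡ 13 mod 51]
  = -(51|13)    [QR: 13 ≡ 1 mod 4, sign kept]
  = -(12|13)    [51 ≡ 12 mod 13]
  = -(3|13)    [13 ≡ 5 mod 8 ⇒ (2|13)^2 = +1]
  = -(13|3)    [QR: 13 ≡ 1 mod 4, sign kept]
  = -(1|3)    [13 ≡ 1 mod 3]
  = -1    [(1|3) = 1]
Second factor (176|319):
(176|319)
  = (11|319)    [319 ≡ 7 mod 8 ⇒ (2|319)^4 = +1]
  = -(319|11)    [QR: both ≡ 3 mod 4, sign flips]
  = -(0|11)    [319 ≡ 0 mod 11]
  = 0    [numerator 0, gcd > 1]
Product: (-1)·(0) = 0.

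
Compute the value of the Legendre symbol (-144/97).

1

Reduce the numerator: -144 ≡ 50 (mod 97), so (-144/97) = (50/97).
Factor out 2: 50 = 2·25. Since 97 ≡ 1 (mod 8), (2/97) = +1. Now have (25/97).
25 ≡ 1 (mod 4), so quadratic reciprocity gives (25/97) = (97/25). Reduce: 97 ≡ 22 (mod 25). Now have (22/25).
Factor out 2: 22 = 2·11. Since 25 ≡ 1 (mod 8), (2/25) = +1. Now have (11/25).
25 ≡ 1 (mod 4), so quadratic reciprocity gives (11/25) = (25/11). Reduce: 25 ≡ 3 (mod 11). Now have (3/11).
Both 3 ≡ 3 and 11 ≡ 3 (mod 4), so reciprocity gives (3/11) = -(11/3). Reduce: 11 ≡ 2 (mod 3). Now have -(2/3).
Factor out 2: 2 = 2. Since 3 ≡ 3 (mod 8), (2/3) = -1. Now have (1/3).
(1/3) = 1. Collecting the sign factors: 1.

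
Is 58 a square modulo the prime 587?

Factor out 2: 58 = 2·29. Since 587 ≡ 3 (mod 8), (2/587) = -1. Now have -(29/587).
29 ≡ 1 (mod 4), so quadratic reciprocity gives (29/587) = (587/29). Reduce: 587 ≡ 7 (mod 29). Now have -(7/29).
29 ≡ 1 (mod 4), so quadratic reciprocity gives (7/29) = (29/7). Reduce: 29 ≡ 1 (mod 7). Now have -(1/7).
(1/7) = 1. Collecting the sign factors: -1.
(58/587) = -1, and 587 is prime, so 58 is not a quadratic residue mod 587.

no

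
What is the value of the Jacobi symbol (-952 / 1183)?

(-952 / 1183)
  = -(952 / 1183)    [1183 ≡ 3 mod 4 ⇒ (-1 / 1183) = -1]
  = -(119 / 1183)    [1183 ≡ 7 mod 8 ⇒ (2 / 1183)^3 = +1]
  = (1183 / 119)    [QR: both ≡ 3 mod 4, sign flips]
  = (112 / 119)    [1183 ≡ 112 mod 119]
  = (7 / 119)    [119 ≡ 7 mod 8 ⇒ (2 / 119)^4 = +1]
  = -(119 / 7)    [QR: both ≡ 3 mod 4, sign flips]
  = -(0 / 7)    [119 ≡ 0 mod 7]
  = 0    [numerator 0, gcd > 1]

0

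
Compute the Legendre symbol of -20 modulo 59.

(-20|59)
  = (39|59)    [-20 ≡ 39 mod 59]
  = -(59|39)    [QR: both ≡ 3 mod 4, sign flips]
  = -(20|39)    [59 ≡ 20 mod 39]
  = -(5|39)    [39 ≡ 7 mod 8 ⇒ (2|39)^2 = +1]
  = -(39|5)    [QR: 5 ≡ 1 mod 4, sign kept]
  = -(4|5)    [39 ≡ 4 mod 5]
  = -(1|5)    [5 ≡ 5 mod 8 ⇒ (2|5)^2 = +1]
  = -1    [(1|5) = 1]

-1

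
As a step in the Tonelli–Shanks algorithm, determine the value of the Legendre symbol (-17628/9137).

(-17628/9137)
  = (17628/9137)    [9137 ≡ 1 mod 4 ⇒ (-1/9137) = +1]
  = (8491/9137)    [17628 ≡ 8491 mod 9137]
  = (9137/8491)    [QR: 9137 ≡ 1 mod 4, sign kept]
  = (646/8491)    [9137 ≡ 646 mod 8491]
  = -(323/8491)    [8491 ≡ 3 mod 8 ⇒ (2/8491) = -1]
  = (8491/323)    [QR: both ≡ 3 mod 4, sign flips]
  = (93/323)    [8491 ≡ 93 mod 323]
  = (323/93)    [QR: 93 ≡ 1 mod 4, sign kept]
  = (44/93)    [323 ≡ 44 mod 93]
  = (11/93)    [93 ≡ 5 mod 8 ⇒ (2/93)^2 = +1]
  = (93/11)    [QR: 93 ≡ 1 mod 4, sign kept]
  = (5/11)    [93 ≡ 5 mod 11]
  = (11/5)    [QR: 5 ≡ 1 mod 4, sign kept]
  = (1/5)    [11 ≡ 1 mod 5]
  = 1    [(1/5) = 1]

1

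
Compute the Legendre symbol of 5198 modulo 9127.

Factor out 2: 5198 = 2·2599. Since 9127 ≡ 7 (mod 8), (2 / 9127) = +1. Now have (2599 / 9127).
Both 2599 ≡ 3 and 9127 ≡ 3 (mod 4), so reciprocity gives (2599 / 9127) = -(9127 / 2599). Reduce: 9127 ≡ 1330 (mod 2599). Now have -(1330 / 2599).
Factor out 2: 1330 = 2·665. Since 2599 ≡ 7 (mod 8), (2 / 2599) = +1. Now have -(665 / 2599).
665 ≡ 1 (mod 4), so quadratic reciprocity gives (665 / 2599) = (2599 / 665). Reduce: 2599 ≡ 604 (mod 665). Now have -(604 / 665).
Factor out 2: 604 = 2^2·151. Since 665 ≡ 1 (mod 8), (2 / 665) = +1, and (2 / 665)^2 = +1. Now have -(151 / 665).
665 ≡ 1 (mod 4), so quadratic reciprocity gives (151 / 665) = (665 / 151). Reduce: 665 ≡ 61 (mod 151). Now have -(61 / 151).
61 ≡ 1 (mod 4), so quadratic reciprocity gives (61 / 151) = (151 / 61). Reduce: 151 ≡ 29 (mod 61). Now have -(29 / 61).
29 ≡ 1 (mod 4), so quadratic reciprocity gives (29 / 61) = (61 / 29). Reduce: 61 ≡ 3 (mod 29). Now have -(3 / 29).
29 ≡ 1 (mod 4), so quadratic reciprocity gives (3 / 29) = (29 / 3). Reduce: 29 ≡ 2 (mod 3). Now have -(2 / 3).
Factor out 2: 2 = 2. Since 3 ≡ 3 (mod 8), (2 / 3) = -1. Now have (1 / 3).
(1 / 3) = 1. Collecting the sign factors: 1.

1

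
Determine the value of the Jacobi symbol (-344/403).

-1

Reduce the numerator: -344 ≡ 59 (mod 403), so (-344/403) = (59/403).
Both 59 ≡ 3 and 403 ≡ 3 (mod 4), so reciprocity gives (59/403) = -(403/59). Reduce: 403 ≡ 49 (mod 59). Now have -(49/59).
49 ≡ 1 (mod 4), so quadratic reciprocity gives (49/59) = (59/49). Reduce: 59 ≡ 10 (mod 49). Now have -(10/49).
Factor out 2: 10 = 2·5. Since 49 ≡ 1 (mod 8), (2/49) = +1. Now have -(5/49).
5 ≡ 1 (mod 4), so quadratic reciprocity gives (5/49) = (49/5). Reduce: 49 ≡ 4 (mod 5). Now have -(4/5).
Factor out 2: 4 = 2^2. Since 5 ≡ 5 (mod 8), (2/5) = -1, and (2/5)^2 = +1. Now have -(1/5).
(1/5) = 1. Collecting the sign factors: -1.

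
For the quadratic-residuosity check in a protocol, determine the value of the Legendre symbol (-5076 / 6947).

Pull out -1: (-5076 / 6947) = (-1 / 6947)·(5076 / 6947). Since 6947 ≡ 3 (mod 4), (-1 / 6947) = -1. Now have -(5076 / 6947).
Factor out 2: 5076 = 2^2·1269. Since 6947 ≡ 3 (mod 8), (2 / 6947) = -1, and (2 / 6947)^2 = +1. Now have -(1269 / 6947).
1269 ≡ 1 (mod 4), so quadratic reciprocity gives (1269 / 6947) = (6947 / 1269). Reduce: 6947 ≡ 602 (mod 1269). Now have -(602 / 1269).
Factor out 2: 602 = 2·301. Since 1269 ≡ 5 (mod 8), (2 / 1269) = -1. Now have (301 / 1269).
301 ≡ 1 (mod 4), so quadratic reciprocity gives (301 / 1269) = (1269 / 301). Reduce: 1269 ≡ 65 (mod 301). Now have (65 / 301).
65 ≡ 1 (mod 4), so quadratic reciprocity gives (65 / 301) = (301 / 65). Reduce: 301 ≡ 41 (mod 65). Now have (41 / 65).
41 ≡ 1 (mod 4), so quadratic reciprocity gives (41 / 65) = (65 / 41). Reduce: 65 ≡ 24 (mod 41). Now have (24 / 41).
Factor out 2: 24 = 2^3·3. Since 41 ≡ 1 (mod 8), (2 / 41) = +1, and (2 / 41)^3 = +1. Now have (3 / 41).
41 ≡ 1 (mod 4), so quadratic reciprocity gives (3 / 41) = (41 / 3). Reduce: 41 ≡ 2 (mod 3). Now have (2 / 3).
Factor out 2: 2 = 2. Since 3 ≡ 3 (mod 8), (2 / 3) = -1. Now have -(1 / 3).
(1 / 3) = 1. Collecting the sign factors: -1.

-1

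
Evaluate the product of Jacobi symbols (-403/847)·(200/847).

-1

By multiplicativity, (-403·200/847) = (-403/847)·(200/847).
First factor (-403/847):
(-403/847)
  = -(403/847)    [847 ≡ 3 mod 4 ⇒ (-1/847) = -1]
  = (847/403)    [QR: both ≡ 3 mod 4, sign flips]
  = (41/403)    [847 ≡ 41 mod 403]
  = (403/41)    [QR: 41 ≡ 1 mod 4, sign kept]
  = (34/41)    [403 ≡ 34 mod 41]
  = (17/41)    [41 ≡ 1 mod 8 ⇒ (2/41) = +1]
  = (41/17)    [QR: 17 ≡ 1 mod 4, sign kept]
  = (7/17)    [41 ≡ 7 mod 17]
  = (17/7)    [QR: 17 ≡ 1 mod 4, sign kept]
  = (3/7)    [17 ≡ 3 mod 7]
  = -(7/3)    [QR: both ≡ 3 mod 4, sign flips]
  = -(1/3)    [7 ≡ 1 mod 3]
  = -1    [(1/3) = 1]
Second factor (200/847):
(200/847)
  = (25/847)    [847 ≡ 7 mod 8 ⇒ (2/847)^3 = +1]
  = (847/25)    [QR: 25 ≡ 1 mod 4, sign kept]
  = (22/25)    [847 ≡ 22 mod 25]
  = (11/25)    [25 ≡ 1 mod 8 ⇒ (2/25) = +1]
  = (25/11)    [QR: 25 ≡ 1 mod 4, sign kept]
  = (3/11)    [25 ≡ 3 mod 11]
  = -(11/3)    [QR: both ≡ 3 mod 4, sign flips]
  = -(2/3)    [11 ≡ 2 mod 3]
  = (1/3)    [3 ≡ 3 mod 8 ⇒ (2/3) = -1]
  = 1    [(1/3) = 1]
Product: (-1)·(1) = -1.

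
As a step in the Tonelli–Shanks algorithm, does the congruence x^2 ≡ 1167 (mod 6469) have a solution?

yes

6469 ≡ 1 (mod 4), so quadratic reciprocity gives (1167|6469) = (6469|1167). Reduce: 6469 ≡ 634 (mod 1167). Now have (634|1167).
Factor out 2: 634 = 2·317. Since 1167 ≡ 7 (mod 8), (2|1167) = +1. Now have (317|1167).
317 ≡ 1 (mod 4), so quadratic reciprocity gives (317|1167) = (1167|317). Reduce: 1167 ≡ 216 (mod 317). Now have (216|317).
Factor out 2: 216 = 2^3·27. Since 317 ≡ 5 (mod 8), (2|317) = -1, and (2|317)^3 = -1. Now have -(27|317).
317 ≡ 1 (mod 4), so quadratic reciprocity gives (27|317) = (317|27). Reduce: 317 ≡ 20 (mod 27). Now have -(20|27).
Factor out 2: 20 = 2^2·5. Since 27 ≡ 3 (mod 8), (2|27) = -1, and (2|27)^2 = +1. Now have -(5|27).
5 ≡ 1 (mod 4), so quadratic reciprocity gives (5|27) = (27|5). Reduce: 27 ≡ 2 (mod 5). Now have -(2|5).
Factor out 2: 2 = 2. Since 5 ≡ 5 (mod 8), (2|5) = -1. Now have (1|5).
(1|5) = 1. Collecting the sign factors: 1.
(1167|6469) = 1, and 6469 is prime, so 1167 is a quadratic residue mod 6469.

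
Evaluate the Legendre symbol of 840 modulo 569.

-1

Reduce the numerator: 840 ≡ 271 (mod 569), so (840/569) = (271/569).
569 ≡ 1 (mod 4), so quadratic reciprocity gives (271/569) = (569/271). Reduce: 569 ≡ 27 (mod 271). Now have (27/271).
Both 27 ≡ 3 and 271 ≡ 3 (mod 4), so reciprocity gives (27/271) = -(271/27). Reduce: 271 ≡ 1 (mod 27). Now have -(1/27).
(1/27) = 1. Collecting the sign factors: -1.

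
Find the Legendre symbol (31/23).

1

Reduce the numerator: 31 ≡ 8 (mod 23), so (31/23) = (8/23).
Factor out 2: 8 = 2^3. Since 23 ≡ 7 (mod 8), (2/23) = +1, and (2/23)^3 = +1. Now have (1/23).
(1/23) = 1. Collecting the sign factors: 1.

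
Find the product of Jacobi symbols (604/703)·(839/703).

1

By multiplicativity, (604·839/703) = (604/703)·(839/703).
First factor (604/703):
Factor out 2: 604 = 2^2·151. Since 703 ≡ 7 (mod 8), (2/703) = +1, and (2/703)^2 = +1. Now have (151/703).
Both 151 ≡ 3 and 703 ≡ 3 (mod 4), so reciprocity gives (151/703) = -(703/151). Reduce: 703 ≡ 99 (mod 151). Now have -(99/151).
Both 99 ≡ 3 and 151 ≡ 3 (mod 4), so reciprocity gives (99/151) = -(151/99). Reduce: 151 ≡ 52 (mod 99). Now have (52/99).
Factor out 2: 52 = 2^2·13. Since 99 ≡ 3 (mod 8), (2/99) = -1, and (2/99)^2 = +1. Now have (13/99).
13 ≡ 1 (mod 4), so quadratic reciprocity gives (13/99) = (99/13). Reduce: 99 ≡ 8 (mod 13). Now have (8/13).
Factor out 2: 8 = 2^3. Since 13 ≡ 5 (mod 8), (2/13) = -1, and (2/13)^3 = -1. Now have -(1/13).
(1/13) = 1. Collecting the sign factors: -1.
Second factor (839/703):
Reduce the numerator: 839 ≡ 136 (mod 703), so (839/703) = (136/703).
Factor out 2: 136 = 2^3·17. Since 703 ≡ 7 (mod 8), (2/703) = +1, and (2/703)^3 = +1. Now have (17/703).
17 ≡ 1 (mod 4), so quadratic reciprocity gives (17/703) = (703/17). Reduce: 703 ≡ 6 (mod 17). Now have (6/17).
Factor out 2: 6 = 2·3. Since 17 ≡ 1 (mod 8), (2/17) = +1. Now have (3/17).
17 ≡ 1 (mod 4), so quadratic reciprocity gives (3/17) = (17/3). Reduce: 17 ≡ 2 (mod 3). Now have (2/3).
Factor out 2: 2 = 2. Since 3 ≡ 3 (mod 8), (2/3) = -1. Now have -(1/3).
(1/3) = 1. Collecting the sign factors: -1.
Product: (-1)·(-1) = 1.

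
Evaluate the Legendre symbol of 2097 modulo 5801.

(2097|5801)
  = (5801|2097)    [QR: 2097 ≡ 1 mod 4, sign kept]
  = (1607|2097)    [5801 ≡ 1607 mod 2097]
  = (2097|1607)    [QR: 2097 ≡ 1 mod 4, sign kept]
  = (490|1607)    [2097 ≡ 490 mod 1607]
  = (245|1607)    [1607 ≡ 7 mod 8 ⇒ (2|1607) = +1]
  = (1607|245)    [QR: 245 ≡ 1 mod 4, sign kept]
  = (137|245)    [1607 ≡ 137 mod 245]
  = (245|137)    [QR: 137 ≡ 1 mod 4, sign kept]
  = (108|137)    [245 ≡ 108 mod 137]
  = (27|137)    [137 ≡ 1 mod 8 ⇒ (2|137)^2 = +1]
  = (137|27)    [QR: 137 ≡ 1 mod 4, sign kept]
  = (2|27)    [137 ≡ 2 mod 27]
  = -(1|27)    [27 ≡ 3 mod 8 ⇒ (2|27) = -1]
  = -1    [(1|27) = 1]

-1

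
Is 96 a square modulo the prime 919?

no

(96/919)
  = (3/919)    [919 ≡ 7 mod 8 ⇒ (2/919)^5 = +1]
  = -(919/3)    [QR: both ≡ 3 mod 4, sign flips]
  = -(1/3)    [919 ≡ 1 mod 3]
  = -1    [(1/3) = 1]
The Legendre symbol is -1, so x^2 ≡ 96 (mod 919) has no solution.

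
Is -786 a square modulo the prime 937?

yes

(-786|937)
  = (786|937)    [937 ≡ 1 mod 4 ⇒ (-1|937) = +1]
  = (393|937)    [937 ≡ 1 mod 8 ⇒ (2|937) = +1]
  = (937|393)    [QR: 393 ≡ 1 mod 4, sign kept]
  = (151|393)    [937 ≡ 151 mod 393]
  = (393|151)    [QR: 393 ≡ 1 mod 4, sign kept]
  = (91|151)    [393 ≡ 91 mod 151]
  = -(151|91)    [QR: both ≡ 3 mod 4, sign flips]
  = -(60|91)    [151 ≡ 60 mod 91]
  = -(15|91)    [91 ≡ 3 mod 8 ⇒ (2|91)^2 = +1]
  = (91|15)    [QR: both ≡ 3 mod 4, sign flips]
  = (1|15)    [91 ≡ 1 mod 15]
  = 1    [(1|15) = 1]
The Legendre symbol is 1, so x^2 ≡ -786 (mod 937) has solution.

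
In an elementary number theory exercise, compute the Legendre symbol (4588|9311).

-1

Factor out 2: 4588 = 2^2·1147. Since 9311 ≡ 7 (mod 8), (2|9311) = +1, and (2|9311)^2 = +1. Now have (1147|9311).
Both 1147 ≡ 3 and 9311 ≡ 3 (mod 4), so reciprocity gives (1147|9311) = -(9311|1147). Reduce: 9311 ≡ 135 (mod 1147). Now have -(135|1147).
Both 135 ≡ 3 and 1147 ≡ 3 (mod 4), so reciprocity gives (135|1147) = -(1147|135). Reduce: 1147 ≡ 67 (mod 135). Now have (67|135).
Both 67 ≡ 3 and 135 ≡ 3 (mod 4), so reciprocity gives (67|135) = -(135|67). Reduce: 135 ≡ 1 (mod 67). Now have -(1|67).
(1|67) = 1. Collecting the sign factors: -1.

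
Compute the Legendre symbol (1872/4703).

1

Factor out 2: 1872 = 2^4·117. Since 4703 ≡ 7 (mod 8), (2/4703) = +1, and (2/4703)^4 = +1. Now have (117/4703).
117 ≡ 1 (mod 4), so quadratic reciprocity gives (117/4703) = (4703/117). Reduce: 4703 ≡ 23 (mod 117). Now have (23/117).
117 ≡ 1 (mod 4), so quadratic reciprocity gives (23/117) = (117/23). Reduce: 117 ≡ 2 (mod 23). Now have (2/23).
Factor out 2: 2 = 2. Since 23 ≡ 7 (mod 8), (2/23) = +1. Now have (1/23).
(1/23) = 1. Collecting the sign factors: 1.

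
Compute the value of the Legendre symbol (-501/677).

Pull out -1: (-501/677) = (-1/677)·(501/677). Since 677 ≡ 1 (mod 4), (-1/677) = +1. Now have (501/677).
501 ≡ 1 (mod 4), so quadratic reciprocity gives (501/677) = (677/501). Reduce: 677 ≡ 176 (mod 501). Now have (176/501).
Factor out 2: 176 = 2^4·11. Since 501 ≡ 5 (mod 8), (2/501) = -1, and (2/501)^4 = +1. Now have (11/501).
501 ≡ 1 (mod 4), so quadratic reciprocity gives (11/501) = (501/11). Reduce: 501 ≡ 6 (mod 11). Now have (6/11).
Factor out 2: 6 = 2·3. Since 11 ≡ 3 (mod 8), (2/11) = -1. Now have -(3/11).
Both 3 ≡ 3 and 11 ≡ 3 (mod 4), so reciprocity gives (3/11) = -(11/3). Reduce: 11 ≡ 2 (mod 3). Now have (2/3).
Factor out 2: 2 = 2. Since 3 ≡ 3 (mod 8), (2/3) = -1. Now have -(1/3).
(1/3) = 1. Collecting the sign factors: -1.

-1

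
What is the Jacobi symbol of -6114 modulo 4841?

(-6114|4841)
  = (6114|4841)    [4841 ≡ 1 mod 4 ⇒ (-1|4841) = +1]
  = (1273|4841)    [6114 ≡ 1273 mod 4841]
  = (4841|1273)    [QR: 1273 ≡ 1 mod 4, sign kept]
  = (1022|1273)    [4841 ≡ 1022 mod 1273]
  = (511|1273)    [1273 ≡ 1 mod 8 ⇒ (2|1273) = +1]
  = (1273|511)    [QR: 1273 ≡ 1 mod 4, sign kept]
  = (251|511)    [1273 ≡ 251 mod 511]
  = -(511|251)    [QR: both ≡ 3 mod 4, sign flips]
  = -(9|251)    [511 ≡ 9 mod 251]
  = -(251|9)    [QR: 9 ≡ 1 mod 4, sign kept]
  = -(8|9)    [251 ≡ 8 mod 9]
  = -(1|9)    [9 ≡ 1 mod 8 ⇒ (2|9)^3 = +1]
  = -1    [(1|9) = 1]

-1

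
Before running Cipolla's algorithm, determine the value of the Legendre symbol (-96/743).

(-96/743)
  = (647/743)    [-96 ≡ 647 mod 743]
  = -(743/647)    [QR: both ≡ 3 mod 4, sign flips]
  = -(96/647)    [743 ≡ 96 mod 647]
  = -(3/647)    [647 ≡ 7 mod 8 ⇒ (2/647)^5 = +1]
  = (647/3)    [QR: both ≡ 3 mod 4, sign flips]
  = (2/3)    [647 ≡ 2 mod 3]
  = -(1/3)    [3 ≡ 3 mod 8 ⇒ (2/3) = -1]
  = -1    [(1/3) = 1]

-1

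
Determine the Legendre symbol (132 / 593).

Factor out 2: 132 = 2^2·33. Since 593 ≡ 1 (mod 8), (2 / 593) = +1, and (2 / 593)^2 = +1. Now have (33 / 593).
33 ≡ 1 (mod 4), so quadratic reciprocity gives (33 / 593) = (593 / 33). Reduce: 593 ≡ 32 (mod 33). Now have (32 / 33).
Factor out 2: 32 = 2^5. Since 33 ≡ 1 (mod 8), (2 / 33) = +1, and (2 / 33)^5 = +1. Now have (1 / 33).
(1 / 33) = 1. Collecting the sign factors: 1.

1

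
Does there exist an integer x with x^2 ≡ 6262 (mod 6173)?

Reduce the numerator: 6262 ≡ 89 (mod 6173), so (6262/6173) = (89/6173).
89 ≡ 1 (mod 4), so quadratic reciprocity gives (89/6173) = (6173/89). Reduce: 6173 ≡ 32 (mod 89). Now have (32/89).
Factor out 2: 32 = 2^5. Since 89 ≡ 1 (mod 8), (2/89) = +1, and (2/89)^5 = +1. Now have (1/89).
(1/89) = 1. Collecting the sign factors: 1.
The Legendre symbol is 1, so x^2 ≡ 6262 (mod 6173) has solution.

yes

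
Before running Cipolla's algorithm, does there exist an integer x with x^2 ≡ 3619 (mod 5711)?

no

(3619/5711)
  = -(5711/3619)    [QR: both ≡ 3 mod 4, sign flips]
  = -(2092/3619)    [5711 ≡ 2092 mod 3619]
  = -(523/3619)    [3619 ≡ 3 mod 8 ⇒ (2/3619)^2 = +1]
  = (3619/523)    [QR: both ≡ 3 mod 4, sign flips]
  = (481/523)    [3619 ≡ 481 mod 523]
  = (523/481)    [QR: 481 ≡ 1 mod 4, sign kept]
  = (42/481)    [523 ≡ 42 mod 481]
  = (21/481)    [481 ≡ 1 mod 8 ⇒ (2/481) = +1]
  = (481/21)    [QR: 21 ≡ 1 mod 4, sign kept]
  = (19/21)    [481 ≡ 19 mod 21]
  = (21/19)    [QR: 21 ≡ 1 mod 4, sign kept]
  = (2/19)    [21 ≡ 2 mod 19]
  = -(1/19)    [19 ≡ 3 mod 8 ⇒ (2/19) = -1]
  = -1    [(1/19) = 1]
(3619/5711) = -1, and 5711 is prime, so 3619 is not a quadratic residue mod 5711.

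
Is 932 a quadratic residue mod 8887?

yes

(932/8887)
  = (233/8887)    [8887 ≡ 7 mod 8 ⇒ (2/8887)^2 = +1]
  = (8887/233)    [QR: 233 ≡ 1 mod 4, sign kept]
  = (33/233)    [8887 ≡ 33 mod 233]
  = (233/33)    [QR: 33 ≡ 1 mod 4, sign kept]
  = (2/33)    [233 ≡ 2 mod 33]
  = (1/33)    [33 ≡ 1 mod 8 ⇒ (2/33) = +1]
  = 1    [(1/33) = 1]
(932/8887) = 1, and 8887 is prime, so 932 is a quadratic residue mod 8887.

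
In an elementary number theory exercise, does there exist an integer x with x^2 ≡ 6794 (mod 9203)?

(6794/9203)
  = -(3397/9203)    [9203 ≡ 3 mod 8 ⇒ (2/9203) = -1]
  = -(9203/3397)    [QR: 3397 ≡ 1 mod 4, sign kept]
  = -(2409/3397)    [9203 ≡ 2409 mod 3397]
  = -(3397/2409)    [QR: 2409 ≡ 1 mod 4, sign kept]
  = -(988/2409)    [3397 ≡ 988 mod 2409]
  = -(247/2409)    [2409 ≡ 1 mod 8 ⇒ (2/2409)^2 = +1]
  = -(2409/247)    [QR: 2409 ≡ 1 mod 4, sign kept]
  = -(186/247)    [2409 ≡ 186 mod 247]
  = -(93/247)    [247 ≡ 7 mod 8 ⇒ (2/247) = +1]
  = -(247/93)    [QR: 93 ≡ 1 mod 4, sign kept]
  = -(61/93)    [247 ≡ 61 mod 93]
  = -(93/61)    [QR: 61 ≡ 1 mod 4, sign kept]
  = -(32/61)    [93 ≡ 32 mod 61]
  = (1/61)    [61 ≡ 5 mod 8 ⇒ (2/61)^5 = -1]
  = 1    [(1/61) = 1]
The Legendre symbol is 1, so x^2 ≡ 6794 (mod 9203) has solution.

yes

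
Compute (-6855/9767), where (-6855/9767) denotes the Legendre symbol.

(-6855/9767)
  = (2912/9767)    [-6855 ≡ 2912 mod 9767]
  = (91/9767)    [9767 ≡ 7 mod 8 ⇒ (2/9767)^5 = +1]
  = -(9767/91)    [QR: both ≡ 3 mod 4, sign flips]
  = -(30/91)    [9767 ≡ 30 mod 91]
  = (15/91)    [91 ≡ 3 mod 8 ⇒ (2/91) = -1]
  = -(91/15)    [QR: both ≡ 3 mod 4, sign flips]
  = -(1/15)    [91 ≡ 1 mod 15]
  = -1    [(1/15) = 1]

-1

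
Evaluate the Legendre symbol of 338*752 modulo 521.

By multiplicativity, (338·752|521) = (338|521)·(752|521).
First factor (338|521):
Factor out 2: 338 = 2·169. Since 521 ≡ 1 (mod 8), (2|521) = +1. Now have (169|521).
169 ≡ 1 (mod 4), so quadratic reciprocity gives (169|521) = (521|169). Reduce: 521 ≡ 14 (mod 169). Now have (14|169).
Factor out 2: 14 = 2·7. Since 169 ≡ 1 (mod 8), (2|169) = +1. Now have (7|169).
169 ≡ 1 (mod 4), so quadratic reciprocity gives (7|169) = (169|7). Reduce: 169 ≡ 1 (mod 7). Now have (1|7).
(1|7) = 1. Collecting the sign factors: 1.
Second factor (752|521):
Reduce the numerator: 752 ≡ 231 (mod 521), so (752|521) = (231|521).
521 ≡ 1 (mod 4), so quadratic reciprocity gives (231|521) = (521|231). Reduce: 521 ≡ 59 (mod 231). Now have (59|231).
Both 59 ≡ 3 and 231 ≡ 3 (mod 4), so reciprocity gives (59|231) = -(231|59). Reduce: 231 ≡ 54 (mod 59). Now have -(54|59).
Factor out 2: 54 = 2·27. Since 59 ≡ 3 (mod 8), (2|59) = -1. Now have (27|59).
Both 27 ≡ 3 and 59 ≡ 3 (mod 4), so reciprocity gives (27|59) = -(59|27). Reduce: 59 ≡ 5 (mod 27). Now have -(5|27).
5 ≡ 1 (mod 4), so quadratic reciprocity gives (5|27) = (27|5). Reduce: 27 ≡ 2 (mod 5). Now have -(2|5).
Factor out 2: 2 = 2. Since 5 ≡ 5 (mod 8), (2|5) = -1. Now have (1|5).
(1|5) = 1. Collecting the sign factors: 1.
Product: (1)·(1) = 1.

1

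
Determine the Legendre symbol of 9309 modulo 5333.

(9309|5333)
  = (3976|5333)    [9309 ≡ 3976 mod 5333]
  = -(497|5333)    [5333 ≡ 5 mod 8 ⇒ (2|5333)^3 = -1]
  = -(5333|497)    [QR: 497 ≡ 1 mod 4, sign kept]
  = -(363|497)    [5333 ≡ 363 mod 497]
  = -(497|363)    [QR: 497 ≡ 1 mod 4, sign kept]
  = -(134|363)    [497 ≡ 134 mod 363]
  = (67|363)    [363 ≡ 3 mod 8 ⇒ (2|363) = -1]
  = -(363|67)    [QR: both ≡ 3 mod 4, sign flips]
  = -(28|67)    [363 ≡ 28 mod 67]
  = -(7|67)    [67 ≡ 3 mod 8 ⇒ (2|67)^2 = +1]
  = (67|7)    [QR: both ≡ 3 mod 4, sign flips]
  = (4|7)    [67 ≡ 4 mod 7]
  = (1|7)    [7 ≡ 7 mod 8 ⇒ (2|7)^2 = +1]
  = 1    [(1|7) = 1]

1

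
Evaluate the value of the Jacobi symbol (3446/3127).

(3446/3127)
  = (319/3127)    [3446 ≡ 319 mod 3127]
  = -(3127/319)    [QR: both ≡ 3 mod 4, sign flips]
  = -(256/319)    [3127 ≡ 256 mod 319]
  = -(1/319)    [319 ≡ 7 mod 8 ⇒ (2/319)^8 = +1]
  = -1    [(1/319) = 1]

-1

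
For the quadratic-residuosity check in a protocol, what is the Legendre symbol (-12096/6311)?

1

Reduce the numerator: -12096 ≡ 526 (mod 6311), so (-12096/6311) = (526/6311).
Factor out 2: 526 = 2·263. Since 6311 ≡ 7 (mod 8), (2/6311) = +1. Now have (263/6311).
Both 263 ≡ 3 and 6311 ≡ 3 (mod 4), so reciprocity gives (263/6311) = -(6311/263). Reduce: 6311 ≡ 262 (mod 263). Now have -(262/263).
Factor out 2: 262 = 2·131. Since 263 ≡ 7 (mod 8), (2/263) = +1. Now have -(131/263).
Both 131 ≡ 3 and 263 ≡ 3 (mod 4), so reciprocity gives (131/263) = -(263/131). Reduce: 263 ≡ 1 (mod 131). Now have (1/131).
(1/131) = 1. Collecting the sign factors: 1.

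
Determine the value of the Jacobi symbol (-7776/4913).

-1

(-7776/4913)
  = (7776/4913)    [4913 ≡ 1 mod 4 ⇒ (-1/4913) = +1]
  = (2863/4913)    [7776 ≡ 2863 mod 4913]
  = (4913/2863)    [QR: 4913 ≡ 1 mod 4, sign kept]
  = (2050/2863)    [4913 ≡ 2050 mod 2863]
  = (1025/2863)    [2863 ≡ 7 mod 8 ⇒ (2/2863) = +1]
  = (2863/1025)    [QR: 1025 ≡ 1 mod 4, sign kept]
  = (813/1025)    [2863 ≡ 813 mod 1025]
  = (1025/813)    [QR: 813 ≡ 1 mod 4, sign kept]
  = (212/813)    [1025 ≡ 212 mod 813]
  = (53/813)    [813 ≡ 5 mod 8 ⇒ (2/813)^2 = +1]
  = (813/53)    [QR: 53 ≡ 1 mod 4, sign kept]
  = (18/53)    [813 ≡ 18 mod 53]
  = -(9/53)    [53 ≡ 5 mod 8 ⇒ (2/53) = -1]
  = -(53/9)    [QR: 9 ≡ 1 mod 4, sign kept]
  = -(8/9)    [53 ≡ 8 mod 9]
  = -(1/9)    [9 ≡ 1 mod 8 ⇒ (2/9)^3 = +1]
  = -1    [(1/9) = 1]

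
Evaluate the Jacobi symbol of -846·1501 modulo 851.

1

By multiplicativity, (-846·1501/851) = (-846/851)·(1501/851).
First factor (-846/851):
Reduce the numerator: -846 ≡ 5 (mod 851), so (-846/851) = (5/851).
5 ≡ 1 (mod 4), so quadratic reciprocity gives (5/851) = (851/5). Reduce: 851 ≡ 1 (mod 5). Now have (1/5).
(1/5) = 1. Collecting the sign factors: 1.
Second factor (1501/851):
Reduce the numerator: 1501 ≡ 650 (mod 851), so (1501/851) = (650/851).
Factor out 2: 650 = 2·325. Since 851 ≡ 3 (mod 8), (2/851) = -1. Now have -(325/851).
325 ≡ 1 (mod 4), so quadratic reciprocity gives (325/851) = (851/325). Reduce: 851 ≡ 201 (mod 325). Now have -(201/325).
201 ≡ 1 (mod 4), so quadratic reciprocity gives (201/325) = (325/201). Reduce: 325 ≡ 124 (mod 201). Now have -(124/201).
Factor out 2: 124 = 2^2·31. Since 201 ≡ 1 (mod 8), (2/201) = +1, and (2/201)^2 = +1. Now have -(31/201).
201 ≡ 1 (mod 4), so quadratic reciprocity gives (31/201) = (201/31). Reduce: 201 ≡ 15 (mod 31). Now have -(15/31).
Both 15 ≡ 3 and 31 ≡ 3 (mod 4), so reciprocity gives (15/31) = -(31/15). Reduce: 31 ≡ 1 (mod 15). Now have (1/15).
(1/15) = 1. Collecting the sign factors: 1.
Product: (1)·(1) = 1.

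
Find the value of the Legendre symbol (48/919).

-1

(48/919)
  = (3/919)    [919 ≡ 7 mod 8 ⇒ (2/919)^4 = +1]
  = -(919/3)    [QR: both ≡ 3 mod 4, sign flips]
  = -(1/3)    [919 ≡ 1 mod 3]
  = -1    [(1/3) = 1]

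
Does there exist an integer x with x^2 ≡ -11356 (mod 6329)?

no

(-11356/6329)
  = (1302/6329)    [-11356 ≡ 1302 mod 6329]
  = (651/6329)    [6329 ≡ 1 mod 8 ⇒ (2/6329) = +1]
  = (6329/651)    [QR: 6329 ≡ 1 mod 4, sign kept]
  = (470/651)    [6329 ≡ 470 mod 651]
  = -(235/651)    [651 ≡ 3 mod 8 ⇒ (2/651) = -1]
  = (651/235)    [QR: both ≡ 3 mod 4, sign flips]
  = (181/235)    [651 ≡ 181 mod 235]
  = (235/181)    [QR: 181 ≡ 1 mod 4, sign kept]
  = (54/181)    [235 ≡ 54 mod 181]
  = -(27/181)    [181 ≡ 5 mod 8 ⇒ (2/181) = -1]
  = -(181/27)    [QR: 181 ≡ 1 mod 4, sign kept]
  = -(19/27)    [181 ≡ 19 mod 27]
  = (27/19)    [QR: both ≡ 3 mod 4, sign flips]
  = (8/19)    [27 ≡ 8 mod 19]
  = -(1/19)    [19 ≡ 3 mod 8 ⇒ (2/19)^3 = -1]
  = -1    [(1/19) = 1]
The Legendre symbol is -1, so x^2 ≡ -11356 (mod 6329) has no solution.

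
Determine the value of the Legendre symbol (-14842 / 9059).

(-14842 / 9059)
  = (3276 / 9059)    [-14842 ≡ 3276 mod 9059]
  = (819 / 9059)    [9059 ≡ 3 mod 8 ⇒ (2 / 9059)^2 = +1]
  = -(9059 / 819)    [QR: both ≡ 3 mod 4, sign flips]
  = -(50 / 819)    [9059 ≡ 50 mod 819]
  = (25 / 819)    [819 ≡ 3 mod 8 ⇒ (2 / 819) = -1]
  = (819 / 25)    [QR: 25 ≡ 1 mod 4, sign kept]
  = (19 / 25)    [819 ≡ 19 mod 25]
  = (25 / 19)    [QR: 25 ≡ 1 mod 4, sign kept]
  = (6 / 19)    [25 ≡ 6 mod 19]
  = -(3 / 19)    [19 ≡ 3 mod 8 ⇒ (2 / 19) = -1]
  = (19 / 3)    [QR: both ≡ 3 mod 4, sign flips]
  = (1 / 3)    [19 ≡ 1 mod 3]
  = 1    [(1 / 3) = 1]

1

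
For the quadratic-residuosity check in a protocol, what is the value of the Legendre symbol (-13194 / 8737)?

(-13194 / 8737)
  = (4280 / 8737)    [-13194 ≡ 4280 mod 8737]
  = (535 / 8737)    [8737 ≡ 1 mod 8 ⇒ (2 / 8737)^3 = +1]
  = (8737 / 535)    [QR: 8737 ≡ 1 mod 4, sign kept]
  = (177 / 535)    [8737 ≡ 177 mod 535]
  = (535 / 177)    [QR: 177 ≡ 1 mod 4, sign kept]
  = (4 / 177)    [535 ≡ 4 mod 177]
  = (1 / 177)    [177 ≡ 1 mod 8 ⇒ (2 / 177)^2 = +1]
  = 1    [(1 / 177) = 1]

1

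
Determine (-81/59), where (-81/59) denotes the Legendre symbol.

-1

(-81/59)
  = (37/59)    [-81 ≡ 37 mod 59]
  = (59/37)    [QR: 37 ≡ 1 mod 4, sign kept]
  = (22/37)    [59 ≡ 22 mod 37]
  = -(11/37)    [37 ≡ 5 mod 8 ⇒ (2/37) = -1]
  = -(37/11)    [QR: 37 ≡ 1 mod 4, sign kept]
  = -(4/11)    [37 ≡ 4 mod 11]
  = -(1/11)    [11 ≡ 3 mod 8 ⇒ (2/11)^2 = +1]
  = -1    [(1/11) = 1]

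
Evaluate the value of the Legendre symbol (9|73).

1

9 ≡ 1 (mod 4), so quadratic reciprocity gives (9|73) = (73|9). Reduce: 73 ≡ 1 (mod 9). Now have (1|9).
(1|9) = 1. Collecting the sign factors: 1.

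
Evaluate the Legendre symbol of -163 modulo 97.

(-163|97)
  = (31|97)    [-163 ≡ 31 mod 97]
  = (97|31)    [QR: 97 ≡ 1 mod 4, sign kept]
  = (4|31)    [97 ≡ 4 mod 31]
  = (1|31)    [31 ≡ 7 mod 8 ⇒ (2|31)^2 = +1]
  = 1    [(1|31) = 1]

1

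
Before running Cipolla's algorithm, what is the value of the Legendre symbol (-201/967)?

Reduce the numerator: -201 ≡ 766 (mod 967), so (-201/967) = (766/967).
Factor out 2: 766 = 2·383. Since 967 ≡ 7 (mod 8), (2/967) = +1. Now have (383/967).
Both 383 ≡ 3 and 967 ≡ 3 (mod 4), so reciprocity gives (383/967) = -(967/383). Reduce: 967 ≡ 201 (mod 383). Now have -(201/383).
201 ≡ 1 (mod 4), so quadratic reciprocity gives (201/383) = (383/201). Reduce: 383 ≡ 182 (mod 201). Now have -(182/201).
Factor out 2: 182 = 2·91. Since 201 ≡ 1 (mod 8), (2/201) = +1. Now have -(91/201).
201 ≡ 1 (mod 4), so quadratic reciprocity gives (91/201) = (201/91). Reduce: 201 ≡ 19 (mod 91). Now have -(19/91).
Both 19 ≡ 3 and 91 ≡ 3 (mod 4), so reciprocity gives (19/91) = -(91/19). Reduce: 91 ≡ 15 (mod 19). Now have (15/19).
Both 15 ≡ 3 and 19 ≡ 3 (mod 4), so reciprocity gives (15/19) = -(19/15). Reduce: 19 ≡ 4 (mod 15). Now have -(4/15).
Factor out 2: 4 = 2^2. Since 15 ≡ 7 (mod 8), (2/15) = +1, and (2/15)^2 = +1. Now have -(1/15).
(1/15) = 1. Collecting the sign factors: -1.

-1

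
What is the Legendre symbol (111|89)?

1

Reduce the numerator: 111 ≡ 22 (mod 89), so (111|89) = (22|89).
Factor out 2: 22 = 2·11. Since 89 ≡ 1 (mod 8), (2|89) = +1. Now have (11|89).
89 ≡ 1 (mod 4), so quadratic reciprocity gives (11|89) = (89|11). Reduce: 89 ≡ 1 (mod 11). Now have (1|11).
(1|11) = 1. Collecting the sign factors: 1.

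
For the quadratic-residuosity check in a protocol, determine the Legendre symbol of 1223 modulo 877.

1

Reduce the numerator: 1223 ≡ 346 (mod 877), so (1223/877) = (346/877).
Factor out 2: 346 = 2·173. Since 877 ≡ 5 (mod 8), (2/877) = -1. Now have -(173/877).
173 ≡ 1 (mod 4), so quadratic reciprocity gives (173/877) = (877/173). Reduce: 877 ≡ 12 (mod 173). Now have -(12/173).
Factor out 2: 12 = 2^2·3. Since 173 ≡ 5 (mod 8), (2/173) = -1, and (2/173)^2 = +1. Now have -(3/173).
173 ≡ 1 (mod 4), so quadratic reciprocity gives (3/173) = (173/3). Reduce: 173 ≡ 2 (mod 3). Now have -(2/3).
Factor out 2: 2 = 2. Since 3 ≡ 3 (mod 8), (2/3) = -1. Now have (1/3).
(1/3) = 1. Collecting the sign factors: 1.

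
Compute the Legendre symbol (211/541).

1

(211/541)
  = (541/211)    [QR: 541 ≡ 1 mod 4, sign kept]
  = (119/211)    [541 ≡ 119 mod 211]
  = -(211/119)    [QR: both ≡ 3 mod 4, sign flips]
  = -(92/119)    [211 ≡ 92 mod 119]
  = -(23/119)    [119 ≡ 7 mod 8 ⇒ (2/119)^2 = +1]
  = (119/23)    [QR: both ≡ 3 mod 4, sign flips]
  = (4/23)    [119 ≡ 4 mod 23]
  = (1/23)    [23 ≡ 7 mod 8 ⇒ (2/23)^2 = +1]
  = 1    [(1/23) = 1]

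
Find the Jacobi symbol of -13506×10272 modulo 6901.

-1

By multiplicativity, (-13506·10272/6901) = (-13506/6901)·(10272/6901).
First factor (-13506/6901):
(-13506/6901)
  = (296/6901)    [-13506 ≡ 296 mod 6901]
  = -(37/6901)    [6901 ≡ 5 mod 8 ⇒ (2/6901)^3 = -1]
  = -(6901/37)    [QR: 37 ≡ 1 mod 4, sign kept]
  = -(19/37)    [6901 ≡ 19 mod 37]
  = -(37/19)    [QR: 37 ≡ 1 mod 4, sign kept]
  = -(18/19)    [37 ≡ 18 mod 19]
  = (9/19)    [19 ≡ 3 mod 8 ⇒ (2/19) = -1]
  = (19/9)    [QR: 9 ≡ 1 mod 4, sign kept]
  = (1/9)    [19 ≡ 1 mod 9]
  = 1    [(1/9) = 1]
Second factor (10272/6901):
(10272/6901)
  = (3371/6901)    [10272 ≡ 3371 mod 6901]
  = (6901/3371)    [QR: 6901 ≡ 1 mod 4, sign kept]
  = (159/3371)    [6901 ≡ 159 mod 3371]
  = -(3371/159)    [QR: both ≡ 3 mod 4, sign flips]
  = -(32/159)    [3371 ≡ 32 mod 159]
  = -(1/159)    [159 ≡ 7 mod 8 ⇒ (2/159)^5 = +1]
  = -1    [(1/159) = 1]
Product: (1)·(-1) = -1.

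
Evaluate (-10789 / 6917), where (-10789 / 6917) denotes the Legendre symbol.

(-10789 / 6917)
  = (3045 / 6917)    [-10789 ≡ 3045 mod 6917]
  = (6917 / 3045)    [QR: 3045 ≡ 1 mod 4, sign kept]
  = (827 / 3045)    [6917 ≡ 827 mod 3045]
  = (3045 / 827)    [QR: 3045 ≡ 1 mod 4, sign kept]
  = (564 / 827)    [3045 ≡ 564 mod 827]
  = (141 / 827)    [827 ≡ 3 mod 8 ⇒ (2 / 827)^2 = +1]
  = (827 / 141)    [QR: 141 ≡ 1 mod 4, sign kept]
  = (122 / 141)    [827 ≡ 122 mod 141]
  = -(61 / 141)    [141 ≡ 5 mod 8 ⇒ (2 / 141) = -1]
  = -(141 / 61)    [QR: 61 ≡ 1 mod 4, sign kept]
  = -(19 / 61)    [141 ≡ 19 mod 61]
  = -(61 / 19)    [QR: 61 ≡ 1 mod 4, sign kept]
  = -(4 / 19)    [61 ≡ 4 mod 19]
  = -(1 / 19)    [19 ≡ 3 mod 8 ⇒ (2 / 19)^2 = +1]
  = -1    [(1 / 19) = 1]

-1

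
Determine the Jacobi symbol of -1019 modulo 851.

(-1019/851)
  = (683/851)    [-1019 ≡ 683 mod 851]
  = -(851/683)    [QR: both ≡ 3 mod 4, sign flips]
  = -(168/683)    [851 ≡ 168 mod 683]
  = (21/683)    [683 ≡ 3 mod 8 ⇒ (2/683)^3 = -1]
  = (683/21)    [QR: 21 ≡ 1 mod 4, sign kept]
  = (11/21)    [683 ≡ 11 mod 21]
  = (21/11)    [QR: 21 ≡ 1 mod 4, sign kept]
  = (10/11)    [21 ≡ 10 mod 11]
  = -(5/11)    [11 ≡ 3 mod 8 ⇒ (2/11) = -1]
  = -(11/5)    [QR: 5 ≡ 1 mod 4, sign kept]
  = -(1/5)    [11 ≡ 1 mod 5]
  = -1    [(1/5) = 1]

-1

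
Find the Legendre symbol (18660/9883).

-1

(18660/9883)
  = (8777/9883)    [18660 ≡ 8777 mod 9883]
  = (9883/8777)    [QR: 8777 ≡ 1 mod 4, sign kept]
  = (1106/8777)    [9883 ≡ 1106 mod 8777]
  = (553/8777)    [8777 ≡ 1 mod 8 ⇒ (2/8777) = +1]
  = (8777/553)    [QR: 553 ≡ 1 mod 4, sign kept]
  = (482/553)    [8777 ≡ 482 mod 553]
  = (241/553)    [553 ≡ 1 mod 8 ⇒ (2/553) = +1]
  = (553/241)    [QR: 241 ≡ 1 mod 4, sign kept]
  = (71/241)    [553 ≡ 71 mod 241]
  = (241/71)    [QR: 241 ≡ 1 mod 4, sign kept]
  = (28/71)    [241 ≡ 28 mod 71]
  = (7/71)    [71 ≡ 7 mod 8 ⇒ (2/71)^2 = +1]
  = -(71/7)    [QR: both ≡ 3 mod 4, sign flips]
  = -(1/7)    [71 ≡ 1 mod 7]
  = -1    [(1/7) = 1]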